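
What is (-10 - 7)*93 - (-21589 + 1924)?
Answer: 18084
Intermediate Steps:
(-10 - 7)*93 - (-21589 + 1924) = -17*93 - 1*(-19665) = -1581 + 19665 = 18084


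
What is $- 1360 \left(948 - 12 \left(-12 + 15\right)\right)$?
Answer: $-1240320$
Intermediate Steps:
$- 1360 \left(948 - 12 \left(-12 + 15\right)\right) = - 1360 \left(948 - 36\right) = \left(-1360\right) 912 = -1240320$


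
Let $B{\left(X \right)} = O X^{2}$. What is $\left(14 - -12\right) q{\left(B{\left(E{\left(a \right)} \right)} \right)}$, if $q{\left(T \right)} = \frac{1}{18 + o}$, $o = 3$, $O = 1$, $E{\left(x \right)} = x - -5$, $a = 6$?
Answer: $\frac{26}{21} \approx 1.2381$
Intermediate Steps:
$E{\left(x \right)} = 5 + x$ ($E{\left(x \right)} = x + 5 = 5 + x$)
$B{\left(X \right)} = X^{2}$ ($B{\left(X \right)} = 1 X^{2} = X^{2}$)
$q{\left(T \right)} = \frac{1}{21}$ ($q{\left(T \right)} = \frac{1}{18 + 3} = \frac{1}{21}$)
$\left(14 - -12\right) q{\left(B{\left(E{\left(a \right)} \right)} \right)} = \left(14 - -12\right) \frac{1}{21} = \left(14 + 12\right) \frac{1}{21} = 26 \cdot \frac{1}{21} = \frac{26}{21}$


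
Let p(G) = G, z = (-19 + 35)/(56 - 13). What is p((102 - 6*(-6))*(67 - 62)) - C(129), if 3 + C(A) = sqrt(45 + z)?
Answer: 693 - sqrt(83893)/43 ≈ 686.26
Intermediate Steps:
z = 16/43 ≈ 0.37209
C(A) = -3 + sqrt(83893)/43 (C(A) = -3 + sqrt(45 + 16/43) = -3 + sqrt(1951/43) = -3 + sqrt(83893)/43)
p((102 - 6*(-6))*(67 - 62)) - C(129) = (102 - 6*(-6))*(67 - 62) - (-3 + sqrt(83893)/43) = (102 + 36)*5 + (3 - sqrt(83893)/43) = 138*5 + (3 - sqrt(83893)/43) = 690 + (3 - sqrt(83893)/43) = 693 - sqrt(83893)/43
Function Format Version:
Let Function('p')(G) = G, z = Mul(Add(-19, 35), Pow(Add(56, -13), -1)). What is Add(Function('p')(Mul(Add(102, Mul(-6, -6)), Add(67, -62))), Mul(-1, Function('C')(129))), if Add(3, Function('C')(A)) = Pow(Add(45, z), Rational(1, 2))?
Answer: Add(693, Mul(Rational(-1, 43), Pow(83893, Rational(1, 2)))) ≈ 686.26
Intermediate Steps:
z = Rational(16, 43) (z = Mul(16, Pow(43, -1)) = Mul(16, Rational(1, 43)) = Rational(16, 43) ≈ 0.37209)
Function('C')(A) = Add(-3, Mul(Rational(1, 43), Pow(83893, Rational(1, 2)))) (Function('C')(A) = Add(-3, Pow(Add(45, Rational(16, 43)), Rational(1, 2))) = Add(-3, Pow(Rational(1951, 43), Rational(1, 2))) = Add(-3, Mul(Rational(1, 43), Pow(83893, Rational(1, 2)))))
Add(Function('p')(Mul(Add(102, Mul(-6, -6)), Add(67, -62))), Mul(-1, Function('C')(129))) = Add(Mul(Add(102, Mul(-6, -6)), Add(67, -62)), Mul(-1, Add(-3, Mul(Rational(1, 43), Pow(83893, Rational(1, 2)))))) = Add(Mul(Add(102, 36), 5), Add(3, Mul(Rational(-1, 43), Pow(83893, Rational(1, 2))))) = Add(Mul(138, 5), Add(3, Mul(Rational(-1, 43), Pow(83893, Rational(1, 2))))) = Add(690, Add(3, Mul(Rational(-1, 43), Pow(83893, Rational(1, 2))))) = Add(693, Mul(Rational(-1, 43), Pow(83893, Rational(1, 2))))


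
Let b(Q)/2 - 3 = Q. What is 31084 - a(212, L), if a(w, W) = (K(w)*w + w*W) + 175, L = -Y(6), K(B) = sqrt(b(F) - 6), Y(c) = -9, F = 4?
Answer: 29001 - 424*sqrt(2) ≈ 28401.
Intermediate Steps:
b(Q) = 6 + 2*Q
K(B) = 2*sqrt(2) (K(B) = sqrt((6 + 2*4) - 6) = sqrt((6 + 8) - 6) = sqrt(14 - 6) = sqrt(8) = 2*sqrt(2))
L = 9 (L = -1*(-9) = 9)
a(w, W) = 175 + W*w + 2*w*sqrt(2) (a(w, W) = ((2*sqrt(2))*w + w*W) + 175 = (2*w*sqrt(2) + W*w) + 175 = (W*w + 2*w*sqrt(2)) + 175 = 175 + W*w + 2*w*sqrt(2))
31084 - a(212, L) = 31084 - (175 + 9*212 + 2*212*sqrt(2)) = 31084 - (175 + 1908 + 424*sqrt(2)) = 31084 - (2083 + 424*sqrt(2)) = 31084 + (-2083 - 424*sqrt(2)) = 29001 - 424*sqrt(2)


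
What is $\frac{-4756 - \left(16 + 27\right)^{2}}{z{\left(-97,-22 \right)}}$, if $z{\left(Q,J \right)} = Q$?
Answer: $\frac{6605}{97} \approx 68.093$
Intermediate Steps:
$\frac{-4756 - \left(16 + 27\right)^{2}}{z{\left(-97,-22 \right)}} = \frac{-4756 - \left(16 + 27\right)^{2}}{-97} = \left(-4756 - 43^{2}\right) \left(- \frac{1}{97}\right) = \left(-4756 - 1849\right) \left(- \frac{1}{97}\right) = \left(-6605\right) \left(- \frac{1}{97}\right) = \frac{6605}{97}$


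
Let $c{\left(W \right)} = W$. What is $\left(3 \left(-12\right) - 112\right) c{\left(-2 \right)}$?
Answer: $296$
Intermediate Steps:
$\left(3 \left(-12\right) - 112\right) c{\left(-2 \right)} = \left(3 \left(-12\right) - 112\right) \left(-2\right) = \left(-36 - 112\right) \left(-2\right) = \left(-148\right) \left(-2\right) = 296$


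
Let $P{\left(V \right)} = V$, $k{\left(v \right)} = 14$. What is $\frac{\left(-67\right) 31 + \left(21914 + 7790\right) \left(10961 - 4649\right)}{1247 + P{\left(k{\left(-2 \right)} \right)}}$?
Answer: $\frac{187489571}{1261} \approx 1.4868 \cdot 10^{5}$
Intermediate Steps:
$\frac{\left(-67\right) 31 + \left(21914 + 7790\right) \left(10961 - 4649\right)}{1247 + P{\left(k{\left(-2 \right)} \right)}} = \frac{\left(-67\right) 31 + \left(21914 + 7790\right) \left(10961 - 4649\right)}{1247 + 14} = \frac{-2077 + 29704 \cdot 6312}{1261} = \left(-2077 + 187491648\right) \frac{1}{1261} = 187489571 \cdot \frac{1}{1261} = \frac{187489571}{1261}$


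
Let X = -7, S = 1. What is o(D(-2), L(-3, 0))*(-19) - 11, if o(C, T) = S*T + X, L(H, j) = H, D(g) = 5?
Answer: 179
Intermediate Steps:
o(C, T) = -7 + T (o(C, T) = 1*T - 7 = T - 7 = -7 + T)
o(D(-2), L(-3, 0))*(-19) - 11 = (-7 - 3)*(-19) - 11 = -10*(-19) - 11 = 190 - 11 = 179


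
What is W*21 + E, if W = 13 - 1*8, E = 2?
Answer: 107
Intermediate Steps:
W = 5 (W = 13 - 8 = 5)
W*21 + E = 5*21 + 2 = 105 + 2 = 107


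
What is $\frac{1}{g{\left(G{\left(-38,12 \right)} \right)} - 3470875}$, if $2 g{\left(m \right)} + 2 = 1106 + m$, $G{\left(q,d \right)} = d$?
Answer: $- \frac{1}{3470317} \approx -2.8816 \cdot 10^{-7}$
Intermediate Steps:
$g{\left(m \right)} = 552 + \frac{m}{2}$ ($g{\left(m \right)} = -1 + \frac{1106 + m}{2} = -1 + \left(553 + \frac{m}{2}\right) = 552 + \frac{m}{2}$)
$\frac{1}{g{\left(G{\left(-38,12 \right)} \right)} - 3470875} = \frac{1}{\left(552 + \frac{1}{2} \cdot 12\right) - 3470875} = \frac{1}{\left(552 + 6\right) - 3470875} = \frac{1}{558 - 3470875} = \frac{1}{-3470317} = - \frac{1}{3470317}$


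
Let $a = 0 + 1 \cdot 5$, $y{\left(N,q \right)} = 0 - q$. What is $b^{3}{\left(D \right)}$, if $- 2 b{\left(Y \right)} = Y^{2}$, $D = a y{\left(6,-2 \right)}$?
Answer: $-125000$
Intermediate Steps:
$y{\left(N,q \right)} = - q$
$a = 5$ ($a = 0 + 5 = 5$)
$D = 10$ ($D = 5 \left(\left(-1\right) \left(-2\right)\right) = 5 \cdot 2 = 10$)
$b{\left(Y \right)} = - \frac{Y^{2}}{2}$
$b^{3}{\left(D \right)} = \left(- \frac{10^{2}}{2}\right)^{3} = \left(\left(- \frac{1}{2}\right) 100\right)^{3} = \left(-50\right)^{3} = -125000$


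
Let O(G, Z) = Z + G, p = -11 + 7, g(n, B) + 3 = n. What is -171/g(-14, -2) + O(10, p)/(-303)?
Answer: 17237/1717 ≈ 10.039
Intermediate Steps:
g(n, B) = -3 + n
p = -4
O(G, Z) = G + Z
-171/g(-14, -2) + O(10, p)/(-303) = -171/(-3 - 14) + (10 - 4)/(-303) = -171/(-17) + 6*(-1/303) = -171*(-1/17) - 2/101 = 171/17 - 2/101 = 17237/1717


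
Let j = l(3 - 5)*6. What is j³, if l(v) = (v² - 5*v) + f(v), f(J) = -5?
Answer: 157464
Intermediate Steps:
l(v) = -5 + v² - 5*v (l(v) = (v² - 5*v) - 5 = -5 + v² - 5*v)
j = 54 (j = (-5 + (3 - 5)² - 5*(3 - 5))*6 = (-5 + (-2)² - 5*(-2))*6 = (-5 + 4 + 10)*6 = 9*6 = 54)
j³ = 54³ = 157464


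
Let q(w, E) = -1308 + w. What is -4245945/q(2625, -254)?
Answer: -1415315/439 ≈ -3224.0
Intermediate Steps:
-4245945/q(2625, -254) = -4245945/(-1308 + 2625) = -4245945/1317 = -4245945*1/1317 = -1415315/439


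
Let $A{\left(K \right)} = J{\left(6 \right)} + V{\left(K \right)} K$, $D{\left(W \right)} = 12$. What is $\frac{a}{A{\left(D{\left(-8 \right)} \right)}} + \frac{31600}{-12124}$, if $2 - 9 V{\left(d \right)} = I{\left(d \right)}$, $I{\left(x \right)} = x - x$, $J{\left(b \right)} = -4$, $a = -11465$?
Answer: $\frac{104219645}{12124} \approx 8596.1$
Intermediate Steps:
$I{\left(x \right)} = 0$
$V{\left(d \right)} = \frac{2}{9}$ ($V{\left(d \right)} = \frac{2}{9} - 0 = \frac{2}{9} + 0 = \frac{2}{9}$)
$A{\left(K \right)} = -4 + \frac{2 K}{9}$
$\frac{a}{A{\left(D{\left(-8 \right)} \right)}} + \frac{31600}{-12124} = - \frac{11465}{-4 + \frac{2}{9} \cdot 12} + \frac{31600}{-12124} = - \frac{11465}{-4 + \frac{8}{3}} + 31600 \left(- \frac{1}{12124}\right) = - \frac{11465}{- \frac{4}{3}} - \frac{7900}{3031} = \left(-11465\right) \left(- \frac{3}{4}\right) - \frac{7900}{3031} = \frac{34395}{4} - \frac{7900}{3031} = \frac{104219645}{12124}$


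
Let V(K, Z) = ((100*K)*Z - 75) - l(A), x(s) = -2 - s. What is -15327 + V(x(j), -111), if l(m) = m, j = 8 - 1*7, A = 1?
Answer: 17897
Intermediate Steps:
j = 1 (j = 8 - 7 = 1)
V(K, Z) = -76 + 100*K*Z (V(K, Z) = ((100*K)*Z - 75) - 1*1 = (100*K*Z - 75) - 1 = (-75 + 100*K*Z) - 1 = -76 + 100*K*Z)
-15327 + V(x(j), -111) = -15327 + (-76 + 100*(-2 - 1*1)*(-111)) = -15327 + (-76 + 100*(-2 - 1)*(-111)) = -15327 + (-76 + 100*(-3)*(-111)) = -15327 + (-76 + 33300) = -15327 + 33224 = 17897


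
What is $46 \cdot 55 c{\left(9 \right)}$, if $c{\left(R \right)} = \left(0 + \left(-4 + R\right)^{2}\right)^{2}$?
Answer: $1581250$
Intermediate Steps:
$c{\left(R \right)} = \left(-4 + R\right)^{4}$ ($c{\left(R \right)} = \left(\left(-4 + R\right)^{2}\right)^{2} = \left(-4 + R\right)^{4}$)
$46 \cdot 55 c{\left(9 \right)} = 46 \cdot 55 \left(-4 + 9\right)^{4} = 2530 \cdot 5^{4} = 2530 \cdot 625 = 1581250$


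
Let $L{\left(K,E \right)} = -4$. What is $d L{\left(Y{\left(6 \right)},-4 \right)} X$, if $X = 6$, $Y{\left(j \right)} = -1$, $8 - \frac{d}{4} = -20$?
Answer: $-2688$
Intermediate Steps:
$d = 112$ ($d = 32 - -80 = 32 + 80 = 112$)
$d L{\left(Y{\left(6 \right)},-4 \right)} X = 112 \left(-4\right) 6 = \left(-448\right) 6 = -2688$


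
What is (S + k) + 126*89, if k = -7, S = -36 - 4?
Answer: 11167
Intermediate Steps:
S = -40
(S + k) + 126*89 = (-40 - 7) + 126*89 = -47 + 11214 = 11167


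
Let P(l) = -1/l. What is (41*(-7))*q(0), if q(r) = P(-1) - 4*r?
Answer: -287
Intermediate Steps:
q(r) = 1 - 4*r (q(r) = -1/(-1) - 4*r = -1*(-1) - 4*r = 1 - 4*r)
(41*(-7))*q(0) = (41*(-7))*(1 - 4*0) = -287*(1 + 0) = -287*1 = -287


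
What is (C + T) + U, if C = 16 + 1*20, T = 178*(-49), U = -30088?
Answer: -38774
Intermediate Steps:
T = -8722
C = 36 (C = 16 + 20 = 36)
(C + T) + U = (36 - 8722) - 30088 = -8686 - 30088 = -38774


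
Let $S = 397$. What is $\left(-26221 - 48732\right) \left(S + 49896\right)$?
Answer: $-3769611229$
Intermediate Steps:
$\left(-26221 - 48732\right) \left(S + 49896\right) = \left(-26221 - 48732\right) \left(397 + 49896\right) = \left(-74953\right) 50293 = -3769611229$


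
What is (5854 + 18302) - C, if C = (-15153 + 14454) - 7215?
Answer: 32070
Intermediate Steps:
C = -7914 (C = -699 - 7215 = -7914)
(5854 + 18302) - C = (5854 + 18302) - 1*(-7914) = 24156 + 7914 = 32070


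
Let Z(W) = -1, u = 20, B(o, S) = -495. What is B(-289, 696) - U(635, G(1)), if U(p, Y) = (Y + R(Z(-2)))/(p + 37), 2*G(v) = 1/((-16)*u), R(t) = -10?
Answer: -212883199/430080 ≈ -494.99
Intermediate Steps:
G(v) = -1/640 (G(v) = (1/(-16*20))/2 = (-1/16*1/20)/2 = (1/2)*(-1/320) = -1/640)
U(p, Y) = (-10 + Y)/(37 + p) (U(p, Y) = (Y - 10)/(p + 37) = (-10 + Y)/(37 + p))
B(-289, 696) - U(635, G(1)) = -495 - (-10 - 1/640)/(37 + 635) = -495 - (-6401)/(672*640) = -495 - 1*(-6401/430080) = -495 + 6401/430080 = -212883199/430080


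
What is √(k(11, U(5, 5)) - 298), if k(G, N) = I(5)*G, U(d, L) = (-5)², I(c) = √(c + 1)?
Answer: √(-298 + 11*√6) ≈ 16.464*I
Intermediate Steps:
I(c) = √(1 + c)
U(d, L) = 25
k(G, N) = G*√6 (k(G, N) = √(1 + 5)*G = √6*G = G*√6)
√(k(11, U(5, 5)) - 298) = √(11*√6 - 298) = √(-298 + 11*√6)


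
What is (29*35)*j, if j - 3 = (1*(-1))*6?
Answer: -3045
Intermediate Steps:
j = -3 (j = 3 + (1*(-1))*6 = 3 - 1*6 = 3 - 6 = -3)
(29*35)*j = (29*35)*(-3) = 1015*(-3) = -3045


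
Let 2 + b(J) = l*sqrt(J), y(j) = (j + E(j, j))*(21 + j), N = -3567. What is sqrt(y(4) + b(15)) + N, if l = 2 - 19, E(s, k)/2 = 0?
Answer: -3567 + sqrt(98 - 17*sqrt(15)) ≈ -3561.3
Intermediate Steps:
E(s, k) = 0 (E(s, k) = 2*0 = 0)
l = -17
y(j) = j*(21 + j) (y(j) = (j + 0)*(21 + j) = j*(21 + j))
b(J) = -2 - 17*sqrt(J)
sqrt(y(4) + b(15)) + N = sqrt(4*(21 + 4) + (-2 - 17*sqrt(15))) - 3567 = sqrt(4*25 + (-2 - 17*sqrt(15))) - 3567 = sqrt(100 + (-2 - 17*sqrt(15))) - 3567 = sqrt(98 - 17*sqrt(15)) - 3567 = -3567 + sqrt(98 - 17*sqrt(15))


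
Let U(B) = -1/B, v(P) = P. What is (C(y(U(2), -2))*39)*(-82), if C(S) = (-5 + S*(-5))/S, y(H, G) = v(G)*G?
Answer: 39975/2 ≈ 19988.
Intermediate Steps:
y(H, G) = G**2 (y(H, G) = G*G = G**2)
C(S) = (-5 - 5*S)/S
(C(y(U(2), -2))*39)*(-82) = ((-5 - 5/((-2)**2))*39)*(-82) = ((-5 - 5/4)*39)*(-82) = -25/4*39*(-82) = -975/4*(-82) = 39975/2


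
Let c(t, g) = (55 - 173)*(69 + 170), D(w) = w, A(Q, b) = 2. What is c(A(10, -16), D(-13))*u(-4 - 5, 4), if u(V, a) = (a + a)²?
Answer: -1804928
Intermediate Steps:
u(V, a) = 4*a² (u(V, a) = (2*a)² = 4*a²)
c(t, g) = -28202 (c(t, g) = -118*239 = -28202)
c(A(10, -16), D(-13))*u(-4 - 5, 4) = -112808*4² = -112808*16 = -28202*64 = -1804928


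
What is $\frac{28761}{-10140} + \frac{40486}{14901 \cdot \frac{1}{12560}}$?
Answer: $\frac{1718601204913}{50365380} \approx 34123.0$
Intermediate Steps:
$\frac{28761}{-10140} + \frac{40486}{14901 \cdot \frac{1}{12560}} = 28761 \left(- \frac{1}{10140}\right) + \frac{40486}{14901 \cdot \frac{1}{12560}} = - \frac{9587}{3380} + \frac{40486}{\frac{14901}{12560}} = - \frac{9587}{3380} + 40486 \cdot \frac{12560}{14901} = - \frac{9587}{3380} + \frac{508504160}{14901} = \frac{1718601204913}{50365380}$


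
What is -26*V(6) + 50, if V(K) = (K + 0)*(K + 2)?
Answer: -1198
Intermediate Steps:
V(K) = K*(2 + K)
-26*V(6) + 50 = -156*(2 + 6) + 50 = -156*8 + 50 = -26*48 + 50 = -1248 + 50 = -1198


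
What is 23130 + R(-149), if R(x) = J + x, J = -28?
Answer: 22953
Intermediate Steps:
R(x) = -28 + x
23130 + R(-149) = 23130 + (-28 - 149) = 23130 - 177 = 22953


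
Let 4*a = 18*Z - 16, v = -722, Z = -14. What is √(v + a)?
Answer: I*√789 ≈ 28.089*I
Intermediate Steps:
a = -67 (a = (18*(-14) - 16)/4 = (-252 - 16)/4 = (¼)*(-268) = -67)
√(v + a) = √(-722 - 67) = √(-789) = I*√789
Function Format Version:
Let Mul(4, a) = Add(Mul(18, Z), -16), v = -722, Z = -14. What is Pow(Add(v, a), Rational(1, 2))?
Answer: Mul(I, Pow(789, Rational(1, 2))) ≈ Mul(28.089, I)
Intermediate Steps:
a = -67 (a = Mul(Rational(1, 4), Add(Mul(18, -14), -16)) = Mul(Rational(1, 4), Add(-252, -16)) = Mul(Rational(1, 4), -268) = -67)
Pow(Add(v, a), Rational(1, 2)) = Pow(Add(-722, -67), Rational(1, 2)) = Pow(-789, Rational(1, 2)) = Mul(I, Pow(789, Rational(1, 2)))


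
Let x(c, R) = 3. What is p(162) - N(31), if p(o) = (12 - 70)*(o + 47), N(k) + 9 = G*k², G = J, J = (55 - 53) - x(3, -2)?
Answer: -11152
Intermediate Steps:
J = -1 (J = (55 - 53) - 1*3 = 2 - 3 = -1)
G = -1
N(k) = -9 - k²
p(o) = -2726 - 58*o (p(o) = -58*(47 + o) = -2726 - 58*o)
p(162) - N(31) = (-2726 - 58*162) - (-9 - 1*31²) = (-2726 - 9396) - (-9 - 1*961) = -12122 - (-9 - 961) = -12122 - 1*(-970) = -12122 + 970 = -11152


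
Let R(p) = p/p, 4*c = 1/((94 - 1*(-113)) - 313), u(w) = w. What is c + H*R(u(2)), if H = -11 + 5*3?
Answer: 1695/424 ≈ 3.9976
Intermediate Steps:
H = 4 (H = -11 + 15 = 4)
c = -1/424 (c = 1/(4*((94 - 1*(-113)) - 313)) = 1/(4*((94 + 113) - 313)) = 1/(4*(207 - 313)) = (¼)/(-106) = (¼)*(-1/106) = -1/424 ≈ -0.0023585)
R(p) = 1
c + H*R(u(2)) = -1/424 + 4*1 = -1/424 + 4 = 1695/424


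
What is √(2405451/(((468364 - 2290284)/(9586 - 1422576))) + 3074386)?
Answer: √10248486233940907/45548 ≈ 2222.6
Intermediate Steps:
√(2405451/(((468364 - 2290284)/(9586 - 1422576))) + 3074386) = √(2405451/((-1821920/(-1412990))) + 3074386) = √(2405451/((-1821920*(-1/1412990))) + 3074386) = √(2405451/(182192/141299) + 3074386) = √(2405451*(141299/182192) + 3074386) = √(339887820849/182192 + 3074386) = √(900016354961/182192) = √10248486233940907/45548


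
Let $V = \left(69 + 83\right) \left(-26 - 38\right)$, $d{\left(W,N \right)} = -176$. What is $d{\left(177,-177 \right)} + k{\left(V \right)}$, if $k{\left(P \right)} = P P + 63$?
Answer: $94633871$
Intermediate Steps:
$V = -9728$ ($V = 152 \left(-64\right) = -9728$)
$k{\left(P \right)} = 63 + P^{2}$ ($k{\left(P \right)} = P^{2} + 63 = 63 + P^{2}$)
$d{\left(177,-177 \right)} + k{\left(V \right)} = -176 + \left(63 + \left(-9728\right)^{2}\right) = -176 + \left(63 + 94633984\right) = -176 + 94634047 = 94633871$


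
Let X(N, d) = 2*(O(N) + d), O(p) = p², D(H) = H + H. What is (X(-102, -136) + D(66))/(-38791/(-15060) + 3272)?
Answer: 311260080/49315111 ≈ 6.3117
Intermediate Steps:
D(H) = 2*H
X(N, d) = 2*d + 2*N² (X(N, d) = 2*(N² + d) = 2*(d + N²) = 2*d + 2*N²)
(X(-102, -136) + D(66))/(-38791/(-15060) + 3272) = ((2*(-136) + 2*(-102)²) + 2*66)/(-38791/(-15060) + 3272) = ((-272 + 2*10404) + 132)/(-38791*(-1/15060) + 3272) = ((-272 + 20808) + 132)/(38791/15060 + 3272) = (20536 + 132)/(49315111/15060) = 20668*(15060/49315111) = 311260080/49315111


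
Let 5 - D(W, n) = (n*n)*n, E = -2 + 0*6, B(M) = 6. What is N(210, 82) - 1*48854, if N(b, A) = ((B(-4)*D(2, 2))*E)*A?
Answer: -45902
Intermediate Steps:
E = -2 (E = -2 + 0 = -2)
D(W, n) = 5 - n³ (D(W, n) = 5 - n*n*n = 5 - n²*n = 5 - n³)
N(b, A) = 36*A (N(b, A) = ((6*(5 - 1*2³))*(-2))*A = ((6*(5 - 1*8))*(-2))*A = ((6*(5 - 8))*(-2))*A = ((6*(-3))*(-2))*A = (-18*(-2))*A = 36*A)
N(210, 82) - 1*48854 = 36*82 - 1*48854 = 2952 - 48854 = -45902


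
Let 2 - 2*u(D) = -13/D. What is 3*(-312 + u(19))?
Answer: -35415/38 ≈ -931.97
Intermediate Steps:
u(D) = 1 + 13/(2*D) (u(D) = 1 - (-13)/(2*D) = 1 + 13/(2*D))
3*(-312 + u(19)) = 3*(-312 + (13/2 + 19)/19) = 3*(-312 + (1/19)*(51/2)) = 3*(-312 + 51/38) = 3*(-11805/38) = -35415/38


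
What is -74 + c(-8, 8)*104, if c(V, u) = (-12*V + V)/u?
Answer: 1070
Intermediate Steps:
c(V, u) = -11*V/u (c(V, u) = (-11*V)/u = -11*V/u)
-74 + c(-8, 8)*104 = -74 - 11*(-8)/8*104 = -74 - 11*(-8)*⅛*104 = -74 + 11*104 = -74 + 1144 = 1070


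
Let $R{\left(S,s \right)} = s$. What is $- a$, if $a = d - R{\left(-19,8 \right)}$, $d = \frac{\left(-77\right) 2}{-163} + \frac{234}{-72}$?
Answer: $\frac{6719}{652} \approx 10.305$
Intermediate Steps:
$d = - \frac{1503}{652}$ ($d = \left(-154\right) \left(- \frac{1}{163}\right) + 234 \left(- \frac{1}{72}\right) = \frac{154}{163} - \frac{13}{4} = - \frac{1503}{652} \approx -2.3052$)
$a = - \frac{6719}{652}$ ($a = - \frac{1503}{652} - 8 = - \frac{6719}{652} \approx -10.305$)
$- a = \left(-1\right) \left(- \frac{6719}{652}\right) = \frac{6719}{652}$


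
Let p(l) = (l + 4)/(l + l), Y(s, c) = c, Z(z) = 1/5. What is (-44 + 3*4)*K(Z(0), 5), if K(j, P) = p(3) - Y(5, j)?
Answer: -464/15 ≈ -30.933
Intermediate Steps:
Z(z) = 1/5
p(l) = (4 + l)/(2*l) (p(l) = (4 + l)/((2*l)) = (4 + l)*(1/(2*l)) = (4 + l)/(2*l))
K(j, P) = 7/6 - j (K(j, P) = (1/2)*(4 + 3)/3 - j = (1/2)*(1/3)*7 - j = 7/6 - j)
(-44 + 3*4)*K(Z(0), 5) = (-44 + 3*4)*(7/6 - 1*1/5) = (-44 + 12)*(7/6 - 1/5) = -32*29/30 = -464/15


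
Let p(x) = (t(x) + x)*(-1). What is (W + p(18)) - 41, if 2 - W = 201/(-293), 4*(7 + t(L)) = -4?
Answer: -14156/293 ≈ -48.314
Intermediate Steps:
t(L) = -8 (t(L) = -7 + (¼)*(-4) = -7 - 1 = -8)
W = 787/293 (W = 2 - 201/(-293) = 2 - 201*(-1)/293 = 2 - 1*(-201/293) = 2 + 201/293 = 787/293 ≈ 2.6860)
p(x) = 8 - x (p(x) = (-8 + x)*(-1) = 8 - x)
(W + p(18)) - 41 = (787/293 + (8 - 1*18)) - 41 = (787/293 + (8 - 18)) - 41 = (787/293 - 10) - 41 = -2143/293 - 41 = -14156/293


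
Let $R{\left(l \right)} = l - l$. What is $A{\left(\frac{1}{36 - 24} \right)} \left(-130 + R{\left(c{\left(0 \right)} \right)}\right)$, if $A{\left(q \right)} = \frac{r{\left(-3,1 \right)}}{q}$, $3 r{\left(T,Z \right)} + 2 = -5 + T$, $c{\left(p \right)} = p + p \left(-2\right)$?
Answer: $5200$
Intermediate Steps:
$c{\left(p \right)} = - p$ ($c{\left(p \right)} = p - 2 p = - p$)
$R{\left(l \right)} = 0$
$r{\left(T,Z \right)} = - \frac{7}{3} + \frac{T}{3}$ ($r{\left(T,Z \right)} = - \frac{2}{3} + \frac{-5 + T}{3} = - \frac{2}{3} + \left(- \frac{5}{3} + \frac{T}{3}\right) = - \frac{7}{3} + \frac{T}{3}$)
$A{\left(q \right)} = - \frac{10}{3 q}$ ($A{\left(q \right)} = \frac{- \frac{7}{3} + \frac{1}{3} \left(-3\right)}{q} = \frac{- \frac{7}{3} - 1}{q} = - \frac{10}{3 q}$)
$A{\left(\frac{1}{36 - 24} \right)} \left(-130 + R{\left(c{\left(0 \right)} \right)}\right) = - \frac{10}{3 \frac{1}{36 - 24}} \left(-130 + 0\right) = - \frac{10}{3 \cdot \frac{1}{12}} \left(-130\right) = - \frac{10 \frac{1}{\frac{1}{12}}}{3} \left(-130\right) = \left(- \frac{10}{3}\right) 12 \left(-130\right) = \left(-40\right) \left(-130\right) = 5200$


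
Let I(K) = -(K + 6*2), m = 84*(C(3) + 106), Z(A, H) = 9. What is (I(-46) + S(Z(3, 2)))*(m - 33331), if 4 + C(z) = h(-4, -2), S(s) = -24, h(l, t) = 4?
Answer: -244270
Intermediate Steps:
C(z) = 0 (C(z) = -4 + 4 = 0)
m = 8904 (m = 84*(0 + 106) = 84*106 = 8904)
I(K) = -12 - K (I(K) = -(K + 12) = -(12 + K) = -12 - K)
(I(-46) + S(Z(3, 2)))*(m - 33331) = ((-12 - 1*(-46)) - 24)*(8904 - 33331) = ((-12 + 46) - 24)*(-24427) = (34 - 24)*(-24427) = 10*(-24427) = -244270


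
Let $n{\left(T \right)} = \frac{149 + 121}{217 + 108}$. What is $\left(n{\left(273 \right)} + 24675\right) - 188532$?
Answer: $- \frac{10650651}{65} \approx -1.6386 \cdot 10^{5}$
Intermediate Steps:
$n{\left(T \right)} = \frac{54}{65}$ ($n{\left(T \right)} = \frac{270}{325} = 270 \cdot \frac{1}{325} = \frac{54}{65}$)
$\left(n{\left(273 \right)} + 24675\right) - 188532 = \left(\frac{54}{65} + 24675\right) - 188532 = \frac{1603929}{65} - 188532 = - \frac{10650651}{65}$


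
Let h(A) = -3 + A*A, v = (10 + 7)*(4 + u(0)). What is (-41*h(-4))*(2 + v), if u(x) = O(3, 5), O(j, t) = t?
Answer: -82615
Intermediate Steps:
u(x) = 5
v = 153 (v = (10 + 7)*(4 + 5) = 17*9 = 153)
h(A) = -3 + A**2
(-41*h(-4))*(2 + v) = (-41*(-3 + (-4)**2))*(2 + 153) = -41*(-3 + 16)*155 = -41*13*155 = -533*155 = -82615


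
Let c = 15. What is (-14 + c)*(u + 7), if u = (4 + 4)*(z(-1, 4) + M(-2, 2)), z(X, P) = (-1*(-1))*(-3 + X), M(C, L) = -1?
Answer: -33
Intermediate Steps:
z(X, P) = -3 + X (z(X, P) = 1*(-3 + X) = -3 + X)
u = -40 (u = (4 + 4)*((-3 - 1) - 1) = 8*(-4 - 1) = 8*(-5) = -40)
(-14 + c)*(u + 7) = (-14 + 15)*(-40 + 7) = 1*(-33) = -33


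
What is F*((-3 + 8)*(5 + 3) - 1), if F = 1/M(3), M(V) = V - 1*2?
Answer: 39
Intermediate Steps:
M(V) = -2 + V (M(V) = V - 2 = -2 + V)
F = 1 (F = 1/(-2 + 3) = 1/1 = 1)
F*((-3 + 8)*(5 + 3) - 1) = 1*((-3 + 8)*(5 + 3) - 1) = 1*(5*8 - 1) = 1*(40 - 1) = 1*39 = 39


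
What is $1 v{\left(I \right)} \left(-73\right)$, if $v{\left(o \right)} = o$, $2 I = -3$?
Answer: $\frac{219}{2} \approx 109.5$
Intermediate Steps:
$I = - \frac{3}{2}$ ($I = \frac{1}{2} \left(-3\right) = - \frac{3}{2} \approx -1.5$)
$1 v{\left(I \right)} \left(-73\right) = 1 \left(- \frac{3}{2}\right) \left(-73\right) = \left(- \frac{3}{2}\right) \left(-73\right) = \frac{219}{2}$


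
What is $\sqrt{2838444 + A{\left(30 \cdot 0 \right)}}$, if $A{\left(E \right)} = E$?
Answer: $2 \sqrt{709611} \approx 1684.8$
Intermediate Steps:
$\sqrt{2838444 + A{\left(30 \cdot 0 \right)}} = \sqrt{2838444 + 30 \cdot 0} = \sqrt{2838444 + 0} = \sqrt{2838444} = 2 \sqrt{709611}$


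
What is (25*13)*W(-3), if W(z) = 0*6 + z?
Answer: -975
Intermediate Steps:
W(z) = z (W(z) = 0 + z = z)
(25*13)*W(-3) = (25*13)*(-3) = 325*(-3) = -975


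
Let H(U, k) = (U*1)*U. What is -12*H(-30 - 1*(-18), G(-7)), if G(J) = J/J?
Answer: -1728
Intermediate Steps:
G(J) = 1
H(U, k) = U**2 (H(U, k) = U*U = U**2)
-12*H(-30 - 1*(-18), G(-7)) = -12*(-30 - 1*(-18))**2 = -12*(-30 + 18)**2 = -12*(-12)**2 = -12*144 = -1728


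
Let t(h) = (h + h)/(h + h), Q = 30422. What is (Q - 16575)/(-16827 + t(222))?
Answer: -13847/16826 ≈ -0.82295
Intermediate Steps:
t(h) = 1 (t(h) = (2*h)/((2*h)) = (2*h)*(1/(2*h)) = 1)
(Q - 16575)/(-16827 + t(222)) = (30422 - 16575)/(-16827 + 1) = 13847/(-16826) = 13847*(-1/16826) = -13847/16826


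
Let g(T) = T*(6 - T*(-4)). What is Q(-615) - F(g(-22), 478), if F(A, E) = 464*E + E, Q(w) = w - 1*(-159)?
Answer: -222726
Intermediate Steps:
Q(w) = 159 + w (Q(w) = w + 159 = 159 + w)
g(T) = T*(6 + 4*T) (g(T) = T*(6 - (-4)*T) = T*(6 + 4*T))
F(A, E) = 465*E
Q(-615) - F(g(-22), 478) = (159 - 615) - 465*478 = -456 - 1*222270 = -456 - 222270 = -222726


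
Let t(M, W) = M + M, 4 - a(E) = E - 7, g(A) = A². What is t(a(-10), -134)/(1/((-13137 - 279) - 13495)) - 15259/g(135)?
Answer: -20599040209/18225 ≈ -1.1303e+6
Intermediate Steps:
a(E) = 11 - E (a(E) = 4 - (E - 7) = 4 - (-7 + E) = 4 + (7 - E) = 11 - E)
t(M, W) = 2*M
t(a(-10), -134)/(1/((-13137 - 279) - 13495)) - 15259/g(135) = (2*(11 - 1*(-10)))/(1/((-13137 - 279) - 13495)) - 15259/(135²) = (2*(11 + 10))/(1/(-13416 - 13495)) - 15259/18225 = (2*21)/(1/(-26911)) - 15259*1/18225 = 42/(-1/26911) - 15259/18225 = 42*(-26911) - 15259/18225 = -1130262 - 15259/18225 = -20599040209/18225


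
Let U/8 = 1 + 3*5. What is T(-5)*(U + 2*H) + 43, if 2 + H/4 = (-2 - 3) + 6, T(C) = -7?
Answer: -797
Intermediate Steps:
H = -4 (H = -8 + 4*((-2 - 3) + 6) = -8 + 4*(-5 + 6) = -8 + 4*1 = -8 + 4 = -4)
U = 128 (U = 8*(1 + 3*5) = 8*(1 + 15) = 8*16 = 128)
T(-5)*(U + 2*H) + 43 = -7*(128 + 2*(-4)) + 43 = -7*(128 - 8) + 43 = -7*120 + 43 = -840 + 43 = -797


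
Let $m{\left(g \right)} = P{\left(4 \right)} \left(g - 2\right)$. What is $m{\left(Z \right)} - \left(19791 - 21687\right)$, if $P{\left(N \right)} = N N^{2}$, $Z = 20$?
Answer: $3048$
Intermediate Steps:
$P{\left(N \right)} = N^{3}$
$m{\left(g \right)} = -128 + 64 g$ ($m{\left(g \right)} = 4^{3} \left(g - 2\right) = 64 \left(-2 + g\right) = -128 + 64 g$)
$m{\left(Z \right)} - \left(19791 - 21687\right) = \left(-128 + 64 \cdot 20\right) - \left(19791 - 21687\right) = \left(-128 + 1280\right) - -1896 = 1152 + 1896 = 3048$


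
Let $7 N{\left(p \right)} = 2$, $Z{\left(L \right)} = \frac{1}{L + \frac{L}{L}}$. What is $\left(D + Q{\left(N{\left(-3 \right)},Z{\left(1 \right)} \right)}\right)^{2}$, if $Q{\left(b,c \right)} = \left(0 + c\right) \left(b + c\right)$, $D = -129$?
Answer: $\frac{12967201}{784} \approx 16540.0$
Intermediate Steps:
$Z{\left(L \right)} = \frac{1}{1 + L}$ ($Z{\left(L \right)} = \frac{1}{L + 1} = \frac{1}{1 + L}$)
$N{\left(p \right)} = \frac{2}{7}$ ($N{\left(p \right)} = \frac{1}{7} \cdot 2 = \frac{2}{7}$)
$Q{\left(b,c \right)} = c \left(b + c\right)$
$\left(D + Q{\left(N{\left(-3 \right)},Z{\left(1 \right)} \right)}\right)^{2} = \left(-129 + \frac{\frac{2}{7} + \frac{1}{1 + 1}}{1 + 1}\right)^{2} = \left(-129 + \frac{\frac{2}{7} + \frac{1}{2}}{2}\right)^{2} = \left(-129 + \frac{1}{2} \cdot \frac{11}{14}\right)^{2} = \left(-129 + \frac{11}{28}\right)^{2} = \left(- \frac{3601}{28}\right)^{2} = \frac{12967201}{784}$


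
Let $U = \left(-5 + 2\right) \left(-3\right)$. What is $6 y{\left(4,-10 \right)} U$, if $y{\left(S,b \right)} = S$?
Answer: $216$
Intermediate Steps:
$U = 9$ ($U = \left(-3\right) \left(-3\right) = 9$)
$6 y{\left(4,-10 \right)} U = 6 \cdot 4 \cdot 9 = 24 \cdot 9 = 216$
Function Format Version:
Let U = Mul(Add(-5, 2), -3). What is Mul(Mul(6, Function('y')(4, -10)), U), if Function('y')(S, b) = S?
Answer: 216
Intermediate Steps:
U = 9 (U = Mul(-3, -3) = 9)
Mul(Mul(6, Function('y')(4, -10)), U) = Mul(Mul(6, 4), 9) = Mul(24, 9) = 216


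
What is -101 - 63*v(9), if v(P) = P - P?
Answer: -101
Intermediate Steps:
v(P) = 0
-101 - 63*v(9) = -101 - 63*0 = -101 + 0 = -101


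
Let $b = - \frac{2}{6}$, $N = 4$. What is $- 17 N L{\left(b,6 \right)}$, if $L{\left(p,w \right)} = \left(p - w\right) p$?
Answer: $- \frac{1292}{9} \approx -143.56$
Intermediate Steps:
$b = - \frac{1}{3}$ ($b = \left(-2\right) \frac{1}{6} = - \frac{1}{3} \approx -0.33333$)
$L{\left(p,w \right)} = p \left(p - w\right)$
$- 17 N L{\left(b,6 \right)} = \left(-17\right) 4 \left(- \frac{- \frac{1}{3} - 6}{3}\right) = - 68 \left(- \frac{- \frac{1}{3} - 6}{3}\right) = - 68 \left(\left(- \frac{1}{3}\right) \left(- \frac{19}{3}\right)\right) = \left(-68\right) \frac{19}{9} = - \frac{1292}{9}$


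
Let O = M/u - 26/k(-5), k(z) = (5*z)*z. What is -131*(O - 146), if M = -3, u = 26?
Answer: 62297181/3250 ≈ 19168.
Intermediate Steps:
k(z) = 5*z²
O = -1051/3250 (O = -3/26 - 26/(5*(-5)²) = -3*1/26 - 26/(5*25) = -3/26 - 26/125 = -1051/3250 ≈ -0.32338)
-131*(O - 146) = -131*(-1051/3250 - 146) = -131*(-475551/3250) = 62297181/3250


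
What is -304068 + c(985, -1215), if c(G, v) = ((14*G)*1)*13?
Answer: -124798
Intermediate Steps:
c(G, v) = 182*G (c(G, v) = (14*G)*13 = 182*G)
-304068 + c(985, -1215) = -304068 + 182*985 = -304068 + 179270 = -124798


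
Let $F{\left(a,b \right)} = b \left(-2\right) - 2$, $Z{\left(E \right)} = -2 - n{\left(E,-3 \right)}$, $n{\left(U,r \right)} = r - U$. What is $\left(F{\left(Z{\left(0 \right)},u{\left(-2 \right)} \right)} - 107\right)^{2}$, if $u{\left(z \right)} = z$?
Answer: $11025$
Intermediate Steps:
$Z{\left(E \right)} = 1 + E$ ($Z{\left(E \right)} = -2 - \left(-3 - E\right) = -2 + \left(3 + E\right) = 1 + E$)
$F{\left(a,b \right)} = -2 - 2 b$ ($F{\left(a,b \right)} = - 2 b - 2 = -2 - 2 b$)
$\left(F{\left(Z{\left(0 \right)},u{\left(-2 \right)} \right)} - 107\right)^{2} = \left(\left(-2 - -4\right) - 107\right)^{2} = \left(\left(-2 + 4\right) - 107\right)^{2} = \left(2 - 107\right)^{2} = \left(-105\right)^{2} = 11025$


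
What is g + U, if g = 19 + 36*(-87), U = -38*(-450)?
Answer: 13987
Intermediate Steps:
U = 17100
g = -3113 (g = 19 - 3132 = -3113)
g + U = -3113 + 17100 = 13987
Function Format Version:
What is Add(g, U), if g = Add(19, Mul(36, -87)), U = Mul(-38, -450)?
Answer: 13987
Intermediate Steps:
U = 17100
g = -3113 (g = Add(19, -3132) = -3113)
Add(g, U) = Add(-3113, 17100) = 13987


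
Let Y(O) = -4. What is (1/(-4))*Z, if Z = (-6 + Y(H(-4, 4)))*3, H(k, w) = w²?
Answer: 15/2 ≈ 7.5000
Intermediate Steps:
Z = -30 (Z = (-6 - 4)*3 = -10*3 = -30)
(1/(-4))*Z = (1/(-4))*(-30) = (1*(-¼))*(-30) = -¼*(-30) = 15/2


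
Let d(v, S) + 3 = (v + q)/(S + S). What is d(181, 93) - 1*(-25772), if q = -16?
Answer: 1597733/62 ≈ 25770.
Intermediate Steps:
d(v, S) = -3 + (-16 + v)/(2*S) (d(v, S) = -3 + (v - 16)/(S + S) = -3 + (-16 + v)/((2*S)) = -3 + (-16 + v)*(1/(2*S)) = -3 + (-16 + v)/(2*S))
d(181, 93) - 1*(-25772) = (1/2)*(-16 + 181 - 6*93)/93 - 1*(-25772) = (1/2)*(1/93)*(-16 + 181 - 558) + 25772 = (1/2)*(1/93)*(-393) + 25772 = -131/62 + 25772 = 1597733/62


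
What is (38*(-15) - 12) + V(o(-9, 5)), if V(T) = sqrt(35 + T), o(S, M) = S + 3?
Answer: -582 + sqrt(29) ≈ -576.62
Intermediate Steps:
o(S, M) = 3 + S
(38*(-15) - 12) + V(o(-9, 5)) = (38*(-15) - 12) + sqrt(35 + (3 - 9)) = (-570 - 12) + sqrt(35 - 6) = -582 + sqrt(29)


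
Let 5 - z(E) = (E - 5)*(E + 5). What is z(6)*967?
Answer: -5802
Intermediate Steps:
z(E) = 5 - (-5 + E)*(5 + E) (z(E) = 5 - (E - 5)*(E + 5) = 5 - (-5 + E)*(5 + E))
z(6)*967 = (30 - 1*6²)*967 = (30 - 1*36)*967 = (30 - 36)*967 = -6*967 = -5802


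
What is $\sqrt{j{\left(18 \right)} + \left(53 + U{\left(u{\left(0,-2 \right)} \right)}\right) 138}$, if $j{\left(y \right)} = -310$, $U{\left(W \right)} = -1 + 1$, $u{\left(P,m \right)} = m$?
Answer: $2 \sqrt{1751} \approx 83.69$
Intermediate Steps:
$U{\left(W \right)} = 0$
$\sqrt{j{\left(18 \right)} + \left(53 + U{\left(u{\left(0,-2 \right)} \right)}\right) 138} = \sqrt{-310 + \left(53 + 0\right) 138} = \sqrt{-310 + 53 \cdot 138} = \sqrt{-310 + 7314} = \sqrt{7004} = 2 \sqrt{1751}$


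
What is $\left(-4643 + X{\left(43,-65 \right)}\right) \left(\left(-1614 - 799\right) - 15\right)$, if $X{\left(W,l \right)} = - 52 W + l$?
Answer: $16860032$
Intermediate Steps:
$X{\left(W,l \right)} = l - 52 W$
$\left(-4643 + X{\left(43,-65 \right)}\right) \left(\left(-1614 - 799\right) - 15\right) = \left(-4643 - 2301\right) \left(\left(-1614 - 799\right) - 15\right) = \left(-4643 - 2301\right) \left(-2413 - 15\right) = \left(-6944\right) \left(-2428\right) = 16860032$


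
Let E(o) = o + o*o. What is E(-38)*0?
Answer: 0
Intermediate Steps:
E(o) = o + o²
E(-38)*0 = -38*(1 - 38)*0 = -38*(-37)*0 = 1406*0 = 0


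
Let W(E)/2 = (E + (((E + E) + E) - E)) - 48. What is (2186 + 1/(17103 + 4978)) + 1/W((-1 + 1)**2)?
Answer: 4633808351/2119776 ≈ 2186.0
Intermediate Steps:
W(E) = -96 + 6*E (W(E) = 2*((E + (((E + E) + E) - E)) - 48) = 2*((E + ((2*E + E) - E)) - 48) = 2*((E + (3*E - E)) - 48) = 2*((E + 2*E) - 48) = 2*(3*E - 48) = 2*(-48 + 3*E) = -96 + 6*E)
(2186 + 1/(17103 + 4978)) + 1/W((-1 + 1)**2) = (2186 + 1/(17103 + 4978)) + 1/(-96 + 6*(-1 + 1)**2) = (2186 + 1/22081) + 1/(-96 + 6*0**2) = (2186 + 1/22081) + 1/(-96 + 6*0) = 48269067/22081 + 1/(-96 + 0) = 48269067/22081 + 1/(-96) = 48269067/22081 - 1/96 = 4633808351/2119776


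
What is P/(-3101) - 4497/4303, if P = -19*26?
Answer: -11819515/13343603 ≈ -0.88578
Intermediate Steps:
P = -494
P/(-3101) - 4497/4303 = -494/(-3101) - 4497/4303 = -494*(-1/3101) - 4497*1/4303 = 494/3101 - 4497/4303 = -11819515/13343603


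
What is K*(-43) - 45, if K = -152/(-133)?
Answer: -659/7 ≈ -94.143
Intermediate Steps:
K = 8/7 (K = -152*(-1/133) = 8/7 ≈ 1.1429)
K*(-43) - 45 = (8/7)*(-43) - 45 = -344/7 - 45 = -659/7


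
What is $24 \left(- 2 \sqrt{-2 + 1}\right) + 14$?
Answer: $14 - 48 i \approx 14.0 - 48.0 i$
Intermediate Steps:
$24 \left(- 2 \sqrt{-2 + 1}\right) + 14 = 24 \left(- 2 \sqrt{-1}\right) + 14 = 24 \left(- 2 i\right) + 14 = - 48 i + 14 = 14 - 48 i$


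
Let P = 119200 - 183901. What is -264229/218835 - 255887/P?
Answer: 4322350124/1573204815 ≈ 2.7475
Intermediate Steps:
P = -64701
-264229/218835 - 255887/P = -264229/218835 - 255887/(-64701) = -264229*1/218835 - 255887*(-1/64701) = -264229/218835 + 255887/64701 = 4322350124/1573204815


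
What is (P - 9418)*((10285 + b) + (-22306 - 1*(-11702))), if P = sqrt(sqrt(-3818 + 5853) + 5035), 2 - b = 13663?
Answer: 131663640 - 13980*sqrt(5035 + sqrt(2035)) ≈ 1.3067e+8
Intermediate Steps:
b = -13661 (b = 2 - 1*13663 = 2 - 13663 = -13661)
P = sqrt(5035 + sqrt(2035)) (P = sqrt(sqrt(2035) + 5035) = sqrt(5035 + sqrt(2035)) ≈ 71.275)
(P - 9418)*((10285 + b) + (-22306 - 1*(-11702))) = (sqrt(5035 + sqrt(2035)) - 9418)*((10285 - 13661) + (-22306 - 1*(-11702))) = (-9418 + sqrt(5035 + sqrt(2035)))*(-3376 + (-22306 + 11702)) = (-9418 + sqrt(5035 + sqrt(2035)))*(-3376 - 10604) = (-9418 + sqrt(5035 + sqrt(2035)))*(-13980) = 131663640 - 13980*sqrt(5035 + sqrt(2035))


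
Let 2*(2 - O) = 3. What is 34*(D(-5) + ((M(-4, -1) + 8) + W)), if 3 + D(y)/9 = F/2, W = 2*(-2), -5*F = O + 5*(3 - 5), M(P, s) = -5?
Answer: -6613/10 ≈ -661.30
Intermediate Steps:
O = ½ (O = 2 - ½*3 = 2 - 3/2 = ½ ≈ 0.50000)
F = 19/10 (F = -(½ + 5*(3 - 5))/5 = -(½ + 5*(-2))/5 = -(½ - 10)/5 = -⅕*(-19/2) = 19/10 ≈ 1.9000)
W = -4
D(y) = -369/20 (D(y) = -27 + 9*((19/10)/2) = -27 + 9*((19/10)*(½)) = -27 + 9*(19/20) = -27 + 171/20 = -369/20)
34*(D(-5) + ((M(-4, -1) + 8) + W)) = 34*(-369/20 + ((-5 + 8) - 4)) = 34*(-369/20 + (3 - 4)) = 34*(-369/20 - 1) = 34*(-389/20) = -6613/10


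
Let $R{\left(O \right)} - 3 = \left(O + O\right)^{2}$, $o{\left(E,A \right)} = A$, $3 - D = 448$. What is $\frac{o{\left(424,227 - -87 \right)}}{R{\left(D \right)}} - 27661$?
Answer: $- \frac{21910360769}{792103} \approx -27661.0$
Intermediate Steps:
$D = -445$ ($D = 3 - 448 = -445$)
$R{\left(O \right)} = 3 + 4 O^{2}$ ($R{\left(O \right)} = 3 + \left(O + O\right)^{2} = 3 + \left(2 O\right)^{2} = 3 + 4 O^{2}$)
$\frac{o{\left(424,227 - -87 \right)}}{R{\left(D \right)}} - 27661 = \frac{227 - -87}{3 + 4 \left(-445\right)^{2}} - 27661 = \frac{227 + 87}{3 + 4 \cdot 198025} - 27661 = \frac{314}{3 + 792100} - 27661 = \frac{314}{792103} - 27661 = - \frac{21910360769}{792103}$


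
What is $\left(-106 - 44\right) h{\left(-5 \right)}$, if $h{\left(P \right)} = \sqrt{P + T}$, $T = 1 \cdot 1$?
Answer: $- 300 i \approx - 300.0 i$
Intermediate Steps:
$T = 1$
$h{\left(P \right)} = \sqrt{1 + P}$ ($h{\left(P \right)} = \sqrt{P + 1} = \sqrt{1 + P}$)
$\left(-106 - 44\right) h{\left(-5 \right)} = \left(-106 - 44\right) \sqrt{1 - 5} = - 150 \sqrt{-4} = - 150 \cdot 2 i = - 300 i$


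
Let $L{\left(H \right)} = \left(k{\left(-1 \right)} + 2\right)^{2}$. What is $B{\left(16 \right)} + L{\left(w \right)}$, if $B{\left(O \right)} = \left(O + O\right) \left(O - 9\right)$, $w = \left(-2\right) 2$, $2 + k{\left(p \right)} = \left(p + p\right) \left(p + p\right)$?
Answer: $240$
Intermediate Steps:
$k{\left(p \right)} = -2 + 4 p^{2}$ ($k{\left(p \right)} = -2 + \left(p + p\right) \left(p + p\right) = -2 + 2 p 2 p = -2 + 4 p^{2}$)
$w = -4$
$B{\left(O \right)} = 2 O \left(-9 + O\right)$
$L{\left(H \right)} = 16$ ($L{\left(H \right)} = \left(\left(-2 + 4 \left(-1\right)^{2}\right) + 2\right)^{2} = \left(\left(-2 + 4 \cdot 1\right) + 2\right)^{2} = \left(\left(-2 + 4\right) + 2\right)^{2} = \left(2 + 2\right)^{2} = 4^{2} = 16$)
$B{\left(16 \right)} + L{\left(w \right)} = 2 \cdot 16 \left(-9 + 16\right) + 16 = 2 \cdot 16 \cdot 7 + 16 = 224 + 16 = 240$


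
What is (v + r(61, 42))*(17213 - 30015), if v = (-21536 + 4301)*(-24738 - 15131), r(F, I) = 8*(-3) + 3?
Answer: -8796794367588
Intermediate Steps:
r(F, I) = -21 (r(F, I) = -24 + 3 = -21)
v = 687142215 (v = -17235*(-39869) = 687142215)
(v + r(61, 42))*(17213 - 30015) = (687142215 - 21)*(17213 - 30015) = 687142194*(-12802) = -8796794367588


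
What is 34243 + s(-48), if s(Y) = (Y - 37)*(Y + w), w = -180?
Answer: 53623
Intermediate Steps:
s(Y) = (-180 + Y)*(-37 + Y) (s(Y) = (Y - 37)*(Y - 180) = (-37 + Y)*(-180 + Y) = (-180 + Y)*(-37 + Y))
34243 + s(-48) = 34243 + (6660 + (-48)² - 217*(-48)) = 34243 + (6660 + 2304 + 10416) = 34243 + 19380 = 53623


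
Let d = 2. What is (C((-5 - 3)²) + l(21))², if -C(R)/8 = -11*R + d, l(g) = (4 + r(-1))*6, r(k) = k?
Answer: 31741956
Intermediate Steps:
l(g) = 18 (l(g) = (4 - 1)*6 = 3*6 = 18)
C(R) = -16 + 88*R (C(R) = -8*(-11*R + 2) = -8*(2 - 11*R) = -16 + 88*R)
(C((-5 - 3)²) + l(21))² = ((-16 + 88*(-5 - 3)²) + 18)² = ((-16 + 88*(-8)²) + 18)² = ((-16 + 88*64) + 18)² = ((-16 + 5632) + 18)² = (5616 + 18)² = 5634² = 31741956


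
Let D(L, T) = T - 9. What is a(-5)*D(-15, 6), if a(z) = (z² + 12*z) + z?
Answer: 120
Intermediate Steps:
D(L, T) = -9 + T
a(z) = z² + 13*z
a(-5)*D(-15, 6) = (-5*(13 - 5))*(-9 + 6) = -5*8*(-3) = -40*(-3) = 120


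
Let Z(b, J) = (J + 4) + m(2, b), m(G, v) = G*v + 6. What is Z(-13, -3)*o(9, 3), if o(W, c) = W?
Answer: -171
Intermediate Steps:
m(G, v) = 6 + G*v
Z(b, J) = 10 + J + 2*b (Z(b, J) = (J + 4) + (6 + 2*b) = (4 + J) + (6 + 2*b) = 10 + J + 2*b)
Z(-13, -3)*o(9, 3) = (10 - 3 + 2*(-13))*9 = (10 - 3 - 26)*9 = -19*9 = -171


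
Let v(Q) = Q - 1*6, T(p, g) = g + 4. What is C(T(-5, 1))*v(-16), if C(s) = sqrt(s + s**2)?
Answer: -22*sqrt(30) ≈ -120.50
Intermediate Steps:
T(p, g) = 4 + g
v(Q) = -6 + Q (v(Q) = Q - 6 = -6 + Q)
C(T(-5, 1))*v(-16) = sqrt((4 + 1)*(1 + (4 + 1)))*(-6 - 16) = sqrt(5*(1 + 5))*(-22) = sqrt(5*6)*(-22) = sqrt(30)*(-22) = -22*sqrt(30)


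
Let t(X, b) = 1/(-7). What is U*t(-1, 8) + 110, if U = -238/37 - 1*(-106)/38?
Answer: 543871/4921 ≈ 110.52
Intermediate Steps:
t(X, b) = -⅐
U = -2561/703 (U = -238*1/37 + 106*(1/38) = -238/37 + 53/19 = -2561/703 ≈ -3.6430)
U*t(-1, 8) + 110 = -2561/703*(-⅐) + 110 = 2561/4921 + 110 = 543871/4921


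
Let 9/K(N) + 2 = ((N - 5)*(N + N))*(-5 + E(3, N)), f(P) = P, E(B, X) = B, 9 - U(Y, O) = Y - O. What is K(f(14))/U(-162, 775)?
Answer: -9/478676 ≈ -1.8802e-5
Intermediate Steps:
U(Y, O) = 9 + O - Y (U(Y, O) = 9 - (Y - O) = 9 + (O - Y) = 9 + O - Y)
K(N) = 9/(-2 - 4*N*(-5 + N)) (K(N) = 9/(-2 + ((N - 5)*(N + N))*(-5 + 3)) = 9/(-2 + ((-5 + N)*(2*N))*(-2)) = 9/(-2 + (2*N*(-5 + N))*(-2)) = 9/(-2 - 4*N*(-5 + N)))
K(f(14))/U(-162, 775) = (-9/(2 - 20*14 + 4*14²))/(9 + 775 - 1*(-162)) = (-9/(2 - 280 + 4*196))/(9 + 775 + 162) = -9/(2 - 280 + 784)/946 = -9/506*(1/946) = -9*1/506*(1/946) = -9/506*1/946 = -9/478676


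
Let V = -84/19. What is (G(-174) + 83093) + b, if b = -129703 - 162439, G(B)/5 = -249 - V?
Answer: -3995166/19 ≈ -2.1027e+5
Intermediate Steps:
V = -84/19 (V = -84*1/19 = -84/19 ≈ -4.4211)
G(B) = -23235/19 (G(B) = 5*(-249 - 1*(-84/19)) = 5*(-249 + 84/19) = 5*(-4647/19) = -23235/19)
b = -292142
(G(-174) + 83093) + b = (-23235/19 + 83093) - 292142 = 1555532/19 - 292142 = -3995166/19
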